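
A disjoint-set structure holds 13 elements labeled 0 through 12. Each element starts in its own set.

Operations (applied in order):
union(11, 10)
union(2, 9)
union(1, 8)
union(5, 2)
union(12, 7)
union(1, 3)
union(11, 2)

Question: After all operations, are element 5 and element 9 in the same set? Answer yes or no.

Step 1: union(11, 10) -> merged; set of 11 now {10, 11}
Step 2: union(2, 9) -> merged; set of 2 now {2, 9}
Step 3: union(1, 8) -> merged; set of 1 now {1, 8}
Step 4: union(5, 2) -> merged; set of 5 now {2, 5, 9}
Step 5: union(12, 7) -> merged; set of 12 now {7, 12}
Step 6: union(1, 3) -> merged; set of 1 now {1, 3, 8}
Step 7: union(11, 2) -> merged; set of 11 now {2, 5, 9, 10, 11}
Set of 5: {2, 5, 9, 10, 11}; 9 is a member.

Answer: yes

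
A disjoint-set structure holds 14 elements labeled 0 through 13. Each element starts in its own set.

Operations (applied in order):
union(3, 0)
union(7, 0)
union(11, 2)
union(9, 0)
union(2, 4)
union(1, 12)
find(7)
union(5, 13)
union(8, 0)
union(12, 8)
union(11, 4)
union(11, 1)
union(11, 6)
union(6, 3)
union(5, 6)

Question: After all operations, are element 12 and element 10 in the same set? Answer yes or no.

Step 1: union(3, 0) -> merged; set of 3 now {0, 3}
Step 2: union(7, 0) -> merged; set of 7 now {0, 3, 7}
Step 3: union(11, 2) -> merged; set of 11 now {2, 11}
Step 4: union(9, 0) -> merged; set of 9 now {0, 3, 7, 9}
Step 5: union(2, 4) -> merged; set of 2 now {2, 4, 11}
Step 6: union(1, 12) -> merged; set of 1 now {1, 12}
Step 7: find(7) -> no change; set of 7 is {0, 3, 7, 9}
Step 8: union(5, 13) -> merged; set of 5 now {5, 13}
Step 9: union(8, 0) -> merged; set of 8 now {0, 3, 7, 8, 9}
Step 10: union(12, 8) -> merged; set of 12 now {0, 1, 3, 7, 8, 9, 12}
Step 11: union(11, 4) -> already same set; set of 11 now {2, 4, 11}
Step 12: union(11, 1) -> merged; set of 11 now {0, 1, 2, 3, 4, 7, 8, 9, 11, 12}
Step 13: union(11, 6) -> merged; set of 11 now {0, 1, 2, 3, 4, 6, 7, 8, 9, 11, 12}
Step 14: union(6, 3) -> already same set; set of 6 now {0, 1, 2, 3, 4, 6, 7, 8, 9, 11, 12}
Step 15: union(5, 6) -> merged; set of 5 now {0, 1, 2, 3, 4, 5, 6, 7, 8, 9, 11, 12, 13}
Set of 12: {0, 1, 2, 3, 4, 5, 6, 7, 8, 9, 11, 12, 13}; 10 is not a member.

Answer: no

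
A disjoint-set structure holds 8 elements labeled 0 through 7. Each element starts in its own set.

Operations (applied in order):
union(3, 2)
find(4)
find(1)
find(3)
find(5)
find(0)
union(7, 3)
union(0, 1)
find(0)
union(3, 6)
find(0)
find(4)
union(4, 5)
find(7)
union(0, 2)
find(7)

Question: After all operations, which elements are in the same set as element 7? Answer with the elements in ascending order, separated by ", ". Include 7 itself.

Step 1: union(3, 2) -> merged; set of 3 now {2, 3}
Step 2: find(4) -> no change; set of 4 is {4}
Step 3: find(1) -> no change; set of 1 is {1}
Step 4: find(3) -> no change; set of 3 is {2, 3}
Step 5: find(5) -> no change; set of 5 is {5}
Step 6: find(0) -> no change; set of 0 is {0}
Step 7: union(7, 3) -> merged; set of 7 now {2, 3, 7}
Step 8: union(0, 1) -> merged; set of 0 now {0, 1}
Step 9: find(0) -> no change; set of 0 is {0, 1}
Step 10: union(3, 6) -> merged; set of 3 now {2, 3, 6, 7}
Step 11: find(0) -> no change; set of 0 is {0, 1}
Step 12: find(4) -> no change; set of 4 is {4}
Step 13: union(4, 5) -> merged; set of 4 now {4, 5}
Step 14: find(7) -> no change; set of 7 is {2, 3, 6, 7}
Step 15: union(0, 2) -> merged; set of 0 now {0, 1, 2, 3, 6, 7}
Step 16: find(7) -> no change; set of 7 is {0, 1, 2, 3, 6, 7}
Component of 7: {0, 1, 2, 3, 6, 7}

Answer: 0, 1, 2, 3, 6, 7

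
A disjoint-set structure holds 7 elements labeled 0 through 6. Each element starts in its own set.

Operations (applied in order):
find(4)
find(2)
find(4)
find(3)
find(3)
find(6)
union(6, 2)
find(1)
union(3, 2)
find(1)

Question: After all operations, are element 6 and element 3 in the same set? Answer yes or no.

Step 1: find(4) -> no change; set of 4 is {4}
Step 2: find(2) -> no change; set of 2 is {2}
Step 3: find(4) -> no change; set of 4 is {4}
Step 4: find(3) -> no change; set of 3 is {3}
Step 5: find(3) -> no change; set of 3 is {3}
Step 6: find(6) -> no change; set of 6 is {6}
Step 7: union(6, 2) -> merged; set of 6 now {2, 6}
Step 8: find(1) -> no change; set of 1 is {1}
Step 9: union(3, 2) -> merged; set of 3 now {2, 3, 6}
Step 10: find(1) -> no change; set of 1 is {1}
Set of 6: {2, 3, 6}; 3 is a member.

Answer: yes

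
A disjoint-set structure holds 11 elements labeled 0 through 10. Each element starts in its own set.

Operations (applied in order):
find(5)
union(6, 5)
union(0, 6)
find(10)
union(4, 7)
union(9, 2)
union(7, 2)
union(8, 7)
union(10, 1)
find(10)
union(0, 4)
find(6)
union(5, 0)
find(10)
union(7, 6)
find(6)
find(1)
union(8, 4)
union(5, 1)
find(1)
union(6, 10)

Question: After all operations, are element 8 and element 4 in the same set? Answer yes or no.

Step 1: find(5) -> no change; set of 5 is {5}
Step 2: union(6, 5) -> merged; set of 6 now {5, 6}
Step 3: union(0, 6) -> merged; set of 0 now {0, 5, 6}
Step 4: find(10) -> no change; set of 10 is {10}
Step 5: union(4, 7) -> merged; set of 4 now {4, 7}
Step 6: union(9, 2) -> merged; set of 9 now {2, 9}
Step 7: union(7, 2) -> merged; set of 7 now {2, 4, 7, 9}
Step 8: union(8, 7) -> merged; set of 8 now {2, 4, 7, 8, 9}
Step 9: union(10, 1) -> merged; set of 10 now {1, 10}
Step 10: find(10) -> no change; set of 10 is {1, 10}
Step 11: union(0, 4) -> merged; set of 0 now {0, 2, 4, 5, 6, 7, 8, 9}
Step 12: find(6) -> no change; set of 6 is {0, 2, 4, 5, 6, 7, 8, 9}
Step 13: union(5, 0) -> already same set; set of 5 now {0, 2, 4, 5, 6, 7, 8, 9}
Step 14: find(10) -> no change; set of 10 is {1, 10}
Step 15: union(7, 6) -> already same set; set of 7 now {0, 2, 4, 5, 6, 7, 8, 9}
Step 16: find(6) -> no change; set of 6 is {0, 2, 4, 5, 6, 7, 8, 9}
Step 17: find(1) -> no change; set of 1 is {1, 10}
Step 18: union(8, 4) -> already same set; set of 8 now {0, 2, 4, 5, 6, 7, 8, 9}
Step 19: union(5, 1) -> merged; set of 5 now {0, 1, 2, 4, 5, 6, 7, 8, 9, 10}
Step 20: find(1) -> no change; set of 1 is {0, 1, 2, 4, 5, 6, 7, 8, 9, 10}
Step 21: union(6, 10) -> already same set; set of 6 now {0, 1, 2, 4, 5, 6, 7, 8, 9, 10}
Set of 8: {0, 1, 2, 4, 5, 6, 7, 8, 9, 10}; 4 is a member.

Answer: yes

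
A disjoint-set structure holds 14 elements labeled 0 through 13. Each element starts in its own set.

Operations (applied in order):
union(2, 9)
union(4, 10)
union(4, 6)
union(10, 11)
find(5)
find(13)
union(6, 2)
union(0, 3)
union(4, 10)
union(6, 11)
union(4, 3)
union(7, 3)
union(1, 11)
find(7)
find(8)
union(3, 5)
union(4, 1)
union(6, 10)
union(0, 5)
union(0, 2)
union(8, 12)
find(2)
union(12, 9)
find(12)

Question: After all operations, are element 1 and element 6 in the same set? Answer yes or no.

Answer: yes

Derivation:
Step 1: union(2, 9) -> merged; set of 2 now {2, 9}
Step 2: union(4, 10) -> merged; set of 4 now {4, 10}
Step 3: union(4, 6) -> merged; set of 4 now {4, 6, 10}
Step 4: union(10, 11) -> merged; set of 10 now {4, 6, 10, 11}
Step 5: find(5) -> no change; set of 5 is {5}
Step 6: find(13) -> no change; set of 13 is {13}
Step 7: union(6, 2) -> merged; set of 6 now {2, 4, 6, 9, 10, 11}
Step 8: union(0, 3) -> merged; set of 0 now {0, 3}
Step 9: union(4, 10) -> already same set; set of 4 now {2, 4, 6, 9, 10, 11}
Step 10: union(6, 11) -> already same set; set of 6 now {2, 4, 6, 9, 10, 11}
Step 11: union(4, 3) -> merged; set of 4 now {0, 2, 3, 4, 6, 9, 10, 11}
Step 12: union(7, 3) -> merged; set of 7 now {0, 2, 3, 4, 6, 7, 9, 10, 11}
Step 13: union(1, 11) -> merged; set of 1 now {0, 1, 2, 3, 4, 6, 7, 9, 10, 11}
Step 14: find(7) -> no change; set of 7 is {0, 1, 2, 3, 4, 6, 7, 9, 10, 11}
Step 15: find(8) -> no change; set of 8 is {8}
Step 16: union(3, 5) -> merged; set of 3 now {0, 1, 2, 3, 4, 5, 6, 7, 9, 10, 11}
Step 17: union(4, 1) -> already same set; set of 4 now {0, 1, 2, 3, 4, 5, 6, 7, 9, 10, 11}
Step 18: union(6, 10) -> already same set; set of 6 now {0, 1, 2, 3, 4, 5, 6, 7, 9, 10, 11}
Step 19: union(0, 5) -> already same set; set of 0 now {0, 1, 2, 3, 4, 5, 6, 7, 9, 10, 11}
Step 20: union(0, 2) -> already same set; set of 0 now {0, 1, 2, 3, 4, 5, 6, 7, 9, 10, 11}
Step 21: union(8, 12) -> merged; set of 8 now {8, 12}
Step 22: find(2) -> no change; set of 2 is {0, 1, 2, 3, 4, 5, 6, 7, 9, 10, 11}
Step 23: union(12, 9) -> merged; set of 12 now {0, 1, 2, 3, 4, 5, 6, 7, 8, 9, 10, 11, 12}
Step 24: find(12) -> no change; set of 12 is {0, 1, 2, 3, 4, 5, 6, 7, 8, 9, 10, 11, 12}
Set of 1: {0, 1, 2, 3, 4, 5, 6, 7, 8, 9, 10, 11, 12}; 6 is a member.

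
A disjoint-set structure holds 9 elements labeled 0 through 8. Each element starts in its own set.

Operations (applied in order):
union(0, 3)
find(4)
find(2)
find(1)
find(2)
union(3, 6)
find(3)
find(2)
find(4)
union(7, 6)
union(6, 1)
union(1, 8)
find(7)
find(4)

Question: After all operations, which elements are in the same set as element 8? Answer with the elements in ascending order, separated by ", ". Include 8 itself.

Step 1: union(0, 3) -> merged; set of 0 now {0, 3}
Step 2: find(4) -> no change; set of 4 is {4}
Step 3: find(2) -> no change; set of 2 is {2}
Step 4: find(1) -> no change; set of 1 is {1}
Step 5: find(2) -> no change; set of 2 is {2}
Step 6: union(3, 6) -> merged; set of 3 now {0, 3, 6}
Step 7: find(3) -> no change; set of 3 is {0, 3, 6}
Step 8: find(2) -> no change; set of 2 is {2}
Step 9: find(4) -> no change; set of 4 is {4}
Step 10: union(7, 6) -> merged; set of 7 now {0, 3, 6, 7}
Step 11: union(6, 1) -> merged; set of 6 now {0, 1, 3, 6, 7}
Step 12: union(1, 8) -> merged; set of 1 now {0, 1, 3, 6, 7, 8}
Step 13: find(7) -> no change; set of 7 is {0, 1, 3, 6, 7, 8}
Step 14: find(4) -> no change; set of 4 is {4}
Component of 8: {0, 1, 3, 6, 7, 8}

Answer: 0, 1, 3, 6, 7, 8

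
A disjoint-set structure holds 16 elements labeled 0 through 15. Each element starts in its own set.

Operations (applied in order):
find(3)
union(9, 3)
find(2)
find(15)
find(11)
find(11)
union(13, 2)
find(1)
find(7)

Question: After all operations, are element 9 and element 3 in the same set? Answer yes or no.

Answer: yes

Derivation:
Step 1: find(3) -> no change; set of 3 is {3}
Step 2: union(9, 3) -> merged; set of 9 now {3, 9}
Step 3: find(2) -> no change; set of 2 is {2}
Step 4: find(15) -> no change; set of 15 is {15}
Step 5: find(11) -> no change; set of 11 is {11}
Step 6: find(11) -> no change; set of 11 is {11}
Step 7: union(13, 2) -> merged; set of 13 now {2, 13}
Step 8: find(1) -> no change; set of 1 is {1}
Step 9: find(7) -> no change; set of 7 is {7}
Set of 9: {3, 9}; 3 is a member.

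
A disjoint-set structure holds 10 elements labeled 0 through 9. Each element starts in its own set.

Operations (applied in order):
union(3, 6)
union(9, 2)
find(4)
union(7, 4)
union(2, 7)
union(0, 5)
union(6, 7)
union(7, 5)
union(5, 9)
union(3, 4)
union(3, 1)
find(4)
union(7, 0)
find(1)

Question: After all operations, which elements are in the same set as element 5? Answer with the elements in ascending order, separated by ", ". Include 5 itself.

Step 1: union(3, 6) -> merged; set of 3 now {3, 6}
Step 2: union(9, 2) -> merged; set of 9 now {2, 9}
Step 3: find(4) -> no change; set of 4 is {4}
Step 4: union(7, 4) -> merged; set of 7 now {4, 7}
Step 5: union(2, 7) -> merged; set of 2 now {2, 4, 7, 9}
Step 6: union(0, 5) -> merged; set of 0 now {0, 5}
Step 7: union(6, 7) -> merged; set of 6 now {2, 3, 4, 6, 7, 9}
Step 8: union(7, 5) -> merged; set of 7 now {0, 2, 3, 4, 5, 6, 7, 9}
Step 9: union(5, 9) -> already same set; set of 5 now {0, 2, 3, 4, 5, 6, 7, 9}
Step 10: union(3, 4) -> already same set; set of 3 now {0, 2, 3, 4, 5, 6, 7, 9}
Step 11: union(3, 1) -> merged; set of 3 now {0, 1, 2, 3, 4, 5, 6, 7, 9}
Step 12: find(4) -> no change; set of 4 is {0, 1, 2, 3, 4, 5, 6, 7, 9}
Step 13: union(7, 0) -> already same set; set of 7 now {0, 1, 2, 3, 4, 5, 6, 7, 9}
Step 14: find(1) -> no change; set of 1 is {0, 1, 2, 3, 4, 5, 6, 7, 9}
Component of 5: {0, 1, 2, 3, 4, 5, 6, 7, 9}

Answer: 0, 1, 2, 3, 4, 5, 6, 7, 9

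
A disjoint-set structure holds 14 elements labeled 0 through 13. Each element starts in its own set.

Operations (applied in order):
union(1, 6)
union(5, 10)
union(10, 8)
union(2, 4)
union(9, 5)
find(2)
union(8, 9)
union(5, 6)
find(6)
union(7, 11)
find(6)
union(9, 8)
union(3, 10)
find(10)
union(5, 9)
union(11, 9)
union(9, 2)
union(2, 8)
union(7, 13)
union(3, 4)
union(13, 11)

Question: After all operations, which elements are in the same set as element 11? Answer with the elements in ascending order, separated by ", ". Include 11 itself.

Answer: 1, 2, 3, 4, 5, 6, 7, 8, 9, 10, 11, 13

Derivation:
Step 1: union(1, 6) -> merged; set of 1 now {1, 6}
Step 2: union(5, 10) -> merged; set of 5 now {5, 10}
Step 3: union(10, 8) -> merged; set of 10 now {5, 8, 10}
Step 4: union(2, 4) -> merged; set of 2 now {2, 4}
Step 5: union(9, 5) -> merged; set of 9 now {5, 8, 9, 10}
Step 6: find(2) -> no change; set of 2 is {2, 4}
Step 7: union(8, 9) -> already same set; set of 8 now {5, 8, 9, 10}
Step 8: union(5, 6) -> merged; set of 5 now {1, 5, 6, 8, 9, 10}
Step 9: find(6) -> no change; set of 6 is {1, 5, 6, 8, 9, 10}
Step 10: union(7, 11) -> merged; set of 7 now {7, 11}
Step 11: find(6) -> no change; set of 6 is {1, 5, 6, 8, 9, 10}
Step 12: union(9, 8) -> already same set; set of 9 now {1, 5, 6, 8, 9, 10}
Step 13: union(3, 10) -> merged; set of 3 now {1, 3, 5, 6, 8, 9, 10}
Step 14: find(10) -> no change; set of 10 is {1, 3, 5, 6, 8, 9, 10}
Step 15: union(5, 9) -> already same set; set of 5 now {1, 3, 5, 6, 8, 9, 10}
Step 16: union(11, 9) -> merged; set of 11 now {1, 3, 5, 6, 7, 8, 9, 10, 11}
Step 17: union(9, 2) -> merged; set of 9 now {1, 2, 3, 4, 5, 6, 7, 8, 9, 10, 11}
Step 18: union(2, 8) -> already same set; set of 2 now {1, 2, 3, 4, 5, 6, 7, 8, 9, 10, 11}
Step 19: union(7, 13) -> merged; set of 7 now {1, 2, 3, 4, 5, 6, 7, 8, 9, 10, 11, 13}
Step 20: union(3, 4) -> already same set; set of 3 now {1, 2, 3, 4, 5, 6, 7, 8, 9, 10, 11, 13}
Step 21: union(13, 11) -> already same set; set of 13 now {1, 2, 3, 4, 5, 6, 7, 8, 9, 10, 11, 13}
Component of 11: {1, 2, 3, 4, 5, 6, 7, 8, 9, 10, 11, 13}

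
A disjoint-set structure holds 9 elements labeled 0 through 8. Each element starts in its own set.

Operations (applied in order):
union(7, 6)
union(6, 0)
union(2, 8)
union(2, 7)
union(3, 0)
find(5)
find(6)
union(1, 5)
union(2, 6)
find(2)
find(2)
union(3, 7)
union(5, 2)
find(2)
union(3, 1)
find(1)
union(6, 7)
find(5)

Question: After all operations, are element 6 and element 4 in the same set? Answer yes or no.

Step 1: union(7, 6) -> merged; set of 7 now {6, 7}
Step 2: union(6, 0) -> merged; set of 6 now {0, 6, 7}
Step 3: union(2, 8) -> merged; set of 2 now {2, 8}
Step 4: union(2, 7) -> merged; set of 2 now {0, 2, 6, 7, 8}
Step 5: union(3, 0) -> merged; set of 3 now {0, 2, 3, 6, 7, 8}
Step 6: find(5) -> no change; set of 5 is {5}
Step 7: find(6) -> no change; set of 6 is {0, 2, 3, 6, 7, 8}
Step 8: union(1, 5) -> merged; set of 1 now {1, 5}
Step 9: union(2, 6) -> already same set; set of 2 now {0, 2, 3, 6, 7, 8}
Step 10: find(2) -> no change; set of 2 is {0, 2, 3, 6, 7, 8}
Step 11: find(2) -> no change; set of 2 is {0, 2, 3, 6, 7, 8}
Step 12: union(3, 7) -> already same set; set of 3 now {0, 2, 3, 6, 7, 8}
Step 13: union(5, 2) -> merged; set of 5 now {0, 1, 2, 3, 5, 6, 7, 8}
Step 14: find(2) -> no change; set of 2 is {0, 1, 2, 3, 5, 6, 7, 8}
Step 15: union(3, 1) -> already same set; set of 3 now {0, 1, 2, 3, 5, 6, 7, 8}
Step 16: find(1) -> no change; set of 1 is {0, 1, 2, 3, 5, 6, 7, 8}
Step 17: union(6, 7) -> already same set; set of 6 now {0, 1, 2, 3, 5, 6, 7, 8}
Step 18: find(5) -> no change; set of 5 is {0, 1, 2, 3, 5, 6, 7, 8}
Set of 6: {0, 1, 2, 3, 5, 6, 7, 8}; 4 is not a member.

Answer: no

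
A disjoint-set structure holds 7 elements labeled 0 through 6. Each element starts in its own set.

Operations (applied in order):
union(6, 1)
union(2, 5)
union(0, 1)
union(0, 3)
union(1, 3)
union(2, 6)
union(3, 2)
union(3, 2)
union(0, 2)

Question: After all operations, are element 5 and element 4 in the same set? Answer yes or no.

Answer: no

Derivation:
Step 1: union(6, 1) -> merged; set of 6 now {1, 6}
Step 2: union(2, 5) -> merged; set of 2 now {2, 5}
Step 3: union(0, 1) -> merged; set of 0 now {0, 1, 6}
Step 4: union(0, 3) -> merged; set of 0 now {0, 1, 3, 6}
Step 5: union(1, 3) -> already same set; set of 1 now {0, 1, 3, 6}
Step 6: union(2, 6) -> merged; set of 2 now {0, 1, 2, 3, 5, 6}
Step 7: union(3, 2) -> already same set; set of 3 now {0, 1, 2, 3, 5, 6}
Step 8: union(3, 2) -> already same set; set of 3 now {0, 1, 2, 3, 5, 6}
Step 9: union(0, 2) -> already same set; set of 0 now {0, 1, 2, 3, 5, 6}
Set of 5: {0, 1, 2, 3, 5, 6}; 4 is not a member.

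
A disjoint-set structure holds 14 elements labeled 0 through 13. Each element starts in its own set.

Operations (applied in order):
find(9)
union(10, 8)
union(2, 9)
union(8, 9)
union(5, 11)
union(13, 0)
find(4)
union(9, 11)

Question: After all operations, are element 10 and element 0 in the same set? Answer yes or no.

Step 1: find(9) -> no change; set of 9 is {9}
Step 2: union(10, 8) -> merged; set of 10 now {8, 10}
Step 3: union(2, 9) -> merged; set of 2 now {2, 9}
Step 4: union(8, 9) -> merged; set of 8 now {2, 8, 9, 10}
Step 5: union(5, 11) -> merged; set of 5 now {5, 11}
Step 6: union(13, 0) -> merged; set of 13 now {0, 13}
Step 7: find(4) -> no change; set of 4 is {4}
Step 8: union(9, 11) -> merged; set of 9 now {2, 5, 8, 9, 10, 11}
Set of 10: {2, 5, 8, 9, 10, 11}; 0 is not a member.

Answer: no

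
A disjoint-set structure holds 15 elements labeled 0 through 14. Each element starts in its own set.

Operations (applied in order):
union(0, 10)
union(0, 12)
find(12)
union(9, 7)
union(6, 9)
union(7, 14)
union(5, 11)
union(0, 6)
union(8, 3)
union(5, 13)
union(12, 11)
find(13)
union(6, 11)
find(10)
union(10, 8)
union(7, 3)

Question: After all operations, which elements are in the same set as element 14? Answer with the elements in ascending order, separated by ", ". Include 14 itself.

Answer: 0, 3, 5, 6, 7, 8, 9, 10, 11, 12, 13, 14

Derivation:
Step 1: union(0, 10) -> merged; set of 0 now {0, 10}
Step 2: union(0, 12) -> merged; set of 0 now {0, 10, 12}
Step 3: find(12) -> no change; set of 12 is {0, 10, 12}
Step 4: union(9, 7) -> merged; set of 9 now {7, 9}
Step 5: union(6, 9) -> merged; set of 6 now {6, 7, 9}
Step 6: union(7, 14) -> merged; set of 7 now {6, 7, 9, 14}
Step 7: union(5, 11) -> merged; set of 5 now {5, 11}
Step 8: union(0, 6) -> merged; set of 0 now {0, 6, 7, 9, 10, 12, 14}
Step 9: union(8, 3) -> merged; set of 8 now {3, 8}
Step 10: union(5, 13) -> merged; set of 5 now {5, 11, 13}
Step 11: union(12, 11) -> merged; set of 12 now {0, 5, 6, 7, 9, 10, 11, 12, 13, 14}
Step 12: find(13) -> no change; set of 13 is {0, 5, 6, 7, 9, 10, 11, 12, 13, 14}
Step 13: union(6, 11) -> already same set; set of 6 now {0, 5, 6, 7, 9, 10, 11, 12, 13, 14}
Step 14: find(10) -> no change; set of 10 is {0, 5, 6, 7, 9, 10, 11, 12, 13, 14}
Step 15: union(10, 8) -> merged; set of 10 now {0, 3, 5, 6, 7, 8, 9, 10, 11, 12, 13, 14}
Step 16: union(7, 3) -> already same set; set of 7 now {0, 3, 5, 6, 7, 8, 9, 10, 11, 12, 13, 14}
Component of 14: {0, 3, 5, 6, 7, 8, 9, 10, 11, 12, 13, 14}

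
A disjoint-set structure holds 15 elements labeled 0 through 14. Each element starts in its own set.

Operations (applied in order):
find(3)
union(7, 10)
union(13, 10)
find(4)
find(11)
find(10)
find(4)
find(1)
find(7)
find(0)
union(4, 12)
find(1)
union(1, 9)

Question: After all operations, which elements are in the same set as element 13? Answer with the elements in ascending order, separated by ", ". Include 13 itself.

Step 1: find(3) -> no change; set of 3 is {3}
Step 2: union(7, 10) -> merged; set of 7 now {7, 10}
Step 3: union(13, 10) -> merged; set of 13 now {7, 10, 13}
Step 4: find(4) -> no change; set of 4 is {4}
Step 5: find(11) -> no change; set of 11 is {11}
Step 6: find(10) -> no change; set of 10 is {7, 10, 13}
Step 7: find(4) -> no change; set of 4 is {4}
Step 8: find(1) -> no change; set of 1 is {1}
Step 9: find(7) -> no change; set of 7 is {7, 10, 13}
Step 10: find(0) -> no change; set of 0 is {0}
Step 11: union(4, 12) -> merged; set of 4 now {4, 12}
Step 12: find(1) -> no change; set of 1 is {1}
Step 13: union(1, 9) -> merged; set of 1 now {1, 9}
Component of 13: {7, 10, 13}

Answer: 7, 10, 13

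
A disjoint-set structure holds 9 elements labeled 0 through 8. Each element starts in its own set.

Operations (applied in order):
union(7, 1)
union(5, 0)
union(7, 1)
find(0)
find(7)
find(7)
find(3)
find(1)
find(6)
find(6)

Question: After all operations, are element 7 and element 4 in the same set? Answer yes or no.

Step 1: union(7, 1) -> merged; set of 7 now {1, 7}
Step 2: union(5, 0) -> merged; set of 5 now {0, 5}
Step 3: union(7, 1) -> already same set; set of 7 now {1, 7}
Step 4: find(0) -> no change; set of 0 is {0, 5}
Step 5: find(7) -> no change; set of 7 is {1, 7}
Step 6: find(7) -> no change; set of 7 is {1, 7}
Step 7: find(3) -> no change; set of 3 is {3}
Step 8: find(1) -> no change; set of 1 is {1, 7}
Step 9: find(6) -> no change; set of 6 is {6}
Step 10: find(6) -> no change; set of 6 is {6}
Set of 7: {1, 7}; 4 is not a member.

Answer: no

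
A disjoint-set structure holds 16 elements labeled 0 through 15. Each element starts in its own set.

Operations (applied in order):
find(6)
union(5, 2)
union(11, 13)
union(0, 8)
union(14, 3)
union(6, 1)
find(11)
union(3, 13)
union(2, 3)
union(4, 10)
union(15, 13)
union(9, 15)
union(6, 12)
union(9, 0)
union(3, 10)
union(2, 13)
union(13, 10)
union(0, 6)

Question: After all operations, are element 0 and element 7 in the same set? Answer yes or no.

Answer: no

Derivation:
Step 1: find(6) -> no change; set of 6 is {6}
Step 2: union(5, 2) -> merged; set of 5 now {2, 5}
Step 3: union(11, 13) -> merged; set of 11 now {11, 13}
Step 4: union(0, 8) -> merged; set of 0 now {0, 8}
Step 5: union(14, 3) -> merged; set of 14 now {3, 14}
Step 6: union(6, 1) -> merged; set of 6 now {1, 6}
Step 7: find(11) -> no change; set of 11 is {11, 13}
Step 8: union(3, 13) -> merged; set of 3 now {3, 11, 13, 14}
Step 9: union(2, 3) -> merged; set of 2 now {2, 3, 5, 11, 13, 14}
Step 10: union(4, 10) -> merged; set of 4 now {4, 10}
Step 11: union(15, 13) -> merged; set of 15 now {2, 3, 5, 11, 13, 14, 15}
Step 12: union(9, 15) -> merged; set of 9 now {2, 3, 5, 9, 11, 13, 14, 15}
Step 13: union(6, 12) -> merged; set of 6 now {1, 6, 12}
Step 14: union(9, 0) -> merged; set of 9 now {0, 2, 3, 5, 8, 9, 11, 13, 14, 15}
Step 15: union(3, 10) -> merged; set of 3 now {0, 2, 3, 4, 5, 8, 9, 10, 11, 13, 14, 15}
Step 16: union(2, 13) -> already same set; set of 2 now {0, 2, 3, 4, 5, 8, 9, 10, 11, 13, 14, 15}
Step 17: union(13, 10) -> already same set; set of 13 now {0, 2, 3, 4, 5, 8, 9, 10, 11, 13, 14, 15}
Step 18: union(0, 6) -> merged; set of 0 now {0, 1, 2, 3, 4, 5, 6, 8, 9, 10, 11, 12, 13, 14, 15}
Set of 0: {0, 1, 2, 3, 4, 5, 6, 8, 9, 10, 11, 12, 13, 14, 15}; 7 is not a member.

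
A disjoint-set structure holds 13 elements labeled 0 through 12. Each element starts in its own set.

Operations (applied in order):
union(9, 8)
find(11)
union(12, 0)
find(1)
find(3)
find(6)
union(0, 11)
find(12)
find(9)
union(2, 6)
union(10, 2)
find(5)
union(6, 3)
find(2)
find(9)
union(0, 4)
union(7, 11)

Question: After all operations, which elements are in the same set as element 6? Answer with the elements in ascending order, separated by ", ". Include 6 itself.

Step 1: union(9, 8) -> merged; set of 9 now {8, 9}
Step 2: find(11) -> no change; set of 11 is {11}
Step 3: union(12, 0) -> merged; set of 12 now {0, 12}
Step 4: find(1) -> no change; set of 1 is {1}
Step 5: find(3) -> no change; set of 3 is {3}
Step 6: find(6) -> no change; set of 6 is {6}
Step 7: union(0, 11) -> merged; set of 0 now {0, 11, 12}
Step 8: find(12) -> no change; set of 12 is {0, 11, 12}
Step 9: find(9) -> no change; set of 9 is {8, 9}
Step 10: union(2, 6) -> merged; set of 2 now {2, 6}
Step 11: union(10, 2) -> merged; set of 10 now {2, 6, 10}
Step 12: find(5) -> no change; set of 5 is {5}
Step 13: union(6, 3) -> merged; set of 6 now {2, 3, 6, 10}
Step 14: find(2) -> no change; set of 2 is {2, 3, 6, 10}
Step 15: find(9) -> no change; set of 9 is {8, 9}
Step 16: union(0, 4) -> merged; set of 0 now {0, 4, 11, 12}
Step 17: union(7, 11) -> merged; set of 7 now {0, 4, 7, 11, 12}
Component of 6: {2, 3, 6, 10}

Answer: 2, 3, 6, 10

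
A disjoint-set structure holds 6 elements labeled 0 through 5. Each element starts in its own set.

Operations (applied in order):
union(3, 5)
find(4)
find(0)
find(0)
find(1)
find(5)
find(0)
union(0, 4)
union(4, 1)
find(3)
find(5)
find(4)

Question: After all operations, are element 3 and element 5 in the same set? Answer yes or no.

Answer: yes

Derivation:
Step 1: union(3, 5) -> merged; set of 3 now {3, 5}
Step 2: find(4) -> no change; set of 4 is {4}
Step 3: find(0) -> no change; set of 0 is {0}
Step 4: find(0) -> no change; set of 0 is {0}
Step 5: find(1) -> no change; set of 1 is {1}
Step 6: find(5) -> no change; set of 5 is {3, 5}
Step 7: find(0) -> no change; set of 0 is {0}
Step 8: union(0, 4) -> merged; set of 0 now {0, 4}
Step 9: union(4, 1) -> merged; set of 4 now {0, 1, 4}
Step 10: find(3) -> no change; set of 3 is {3, 5}
Step 11: find(5) -> no change; set of 5 is {3, 5}
Step 12: find(4) -> no change; set of 4 is {0, 1, 4}
Set of 3: {3, 5}; 5 is a member.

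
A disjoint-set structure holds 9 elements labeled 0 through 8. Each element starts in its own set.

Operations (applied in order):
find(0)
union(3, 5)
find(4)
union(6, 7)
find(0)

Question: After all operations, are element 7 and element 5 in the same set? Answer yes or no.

Answer: no

Derivation:
Step 1: find(0) -> no change; set of 0 is {0}
Step 2: union(3, 5) -> merged; set of 3 now {3, 5}
Step 3: find(4) -> no change; set of 4 is {4}
Step 4: union(6, 7) -> merged; set of 6 now {6, 7}
Step 5: find(0) -> no change; set of 0 is {0}
Set of 7: {6, 7}; 5 is not a member.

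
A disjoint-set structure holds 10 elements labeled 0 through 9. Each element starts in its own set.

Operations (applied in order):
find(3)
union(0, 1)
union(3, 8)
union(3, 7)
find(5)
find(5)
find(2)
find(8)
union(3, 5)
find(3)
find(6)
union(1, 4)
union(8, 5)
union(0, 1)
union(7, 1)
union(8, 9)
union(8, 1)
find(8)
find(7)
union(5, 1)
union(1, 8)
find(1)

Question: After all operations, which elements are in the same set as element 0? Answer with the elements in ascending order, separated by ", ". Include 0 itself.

Answer: 0, 1, 3, 4, 5, 7, 8, 9

Derivation:
Step 1: find(3) -> no change; set of 3 is {3}
Step 2: union(0, 1) -> merged; set of 0 now {0, 1}
Step 3: union(3, 8) -> merged; set of 3 now {3, 8}
Step 4: union(3, 7) -> merged; set of 3 now {3, 7, 8}
Step 5: find(5) -> no change; set of 5 is {5}
Step 6: find(5) -> no change; set of 5 is {5}
Step 7: find(2) -> no change; set of 2 is {2}
Step 8: find(8) -> no change; set of 8 is {3, 7, 8}
Step 9: union(3, 5) -> merged; set of 3 now {3, 5, 7, 8}
Step 10: find(3) -> no change; set of 3 is {3, 5, 7, 8}
Step 11: find(6) -> no change; set of 6 is {6}
Step 12: union(1, 4) -> merged; set of 1 now {0, 1, 4}
Step 13: union(8, 5) -> already same set; set of 8 now {3, 5, 7, 8}
Step 14: union(0, 1) -> already same set; set of 0 now {0, 1, 4}
Step 15: union(7, 1) -> merged; set of 7 now {0, 1, 3, 4, 5, 7, 8}
Step 16: union(8, 9) -> merged; set of 8 now {0, 1, 3, 4, 5, 7, 8, 9}
Step 17: union(8, 1) -> already same set; set of 8 now {0, 1, 3, 4, 5, 7, 8, 9}
Step 18: find(8) -> no change; set of 8 is {0, 1, 3, 4, 5, 7, 8, 9}
Step 19: find(7) -> no change; set of 7 is {0, 1, 3, 4, 5, 7, 8, 9}
Step 20: union(5, 1) -> already same set; set of 5 now {0, 1, 3, 4, 5, 7, 8, 9}
Step 21: union(1, 8) -> already same set; set of 1 now {0, 1, 3, 4, 5, 7, 8, 9}
Step 22: find(1) -> no change; set of 1 is {0, 1, 3, 4, 5, 7, 8, 9}
Component of 0: {0, 1, 3, 4, 5, 7, 8, 9}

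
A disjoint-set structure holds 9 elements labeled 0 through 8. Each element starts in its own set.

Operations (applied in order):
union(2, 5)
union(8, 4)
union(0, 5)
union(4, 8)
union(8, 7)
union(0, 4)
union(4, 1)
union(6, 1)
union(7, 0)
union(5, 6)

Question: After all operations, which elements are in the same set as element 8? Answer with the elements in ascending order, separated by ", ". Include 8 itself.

Answer: 0, 1, 2, 4, 5, 6, 7, 8

Derivation:
Step 1: union(2, 5) -> merged; set of 2 now {2, 5}
Step 2: union(8, 4) -> merged; set of 8 now {4, 8}
Step 3: union(0, 5) -> merged; set of 0 now {0, 2, 5}
Step 4: union(4, 8) -> already same set; set of 4 now {4, 8}
Step 5: union(8, 7) -> merged; set of 8 now {4, 7, 8}
Step 6: union(0, 4) -> merged; set of 0 now {0, 2, 4, 5, 7, 8}
Step 7: union(4, 1) -> merged; set of 4 now {0, 1, 2, 4, 5, 7, 8}
Step 8: union(6, 1) -> merged; set of 6 now {0, 1, 2, 4, 5, 6, 7, 8}
Step 9: union(7, 0) -> already same set; set of 7 now {0, 1, 2, 4, 5, 6, 7, 8}
Step 10: union(5, 6) -> already same set; set of 5 now {0, 1, 2, 4, 5, 6, 7, 8}
Component of 8: {0, 1, 2, 4, 5, 6, 7, 8}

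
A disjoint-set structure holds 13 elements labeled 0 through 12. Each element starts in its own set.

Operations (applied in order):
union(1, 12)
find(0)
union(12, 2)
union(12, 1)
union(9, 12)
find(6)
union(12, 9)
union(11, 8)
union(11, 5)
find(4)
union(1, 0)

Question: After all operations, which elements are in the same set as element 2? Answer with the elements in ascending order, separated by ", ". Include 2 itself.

Step 1: union(1, 12) -> merged; set of 1 now {1, 12}
Step 2: find(0) -> no change; set of 0 is {0}
Step 3: union(12, 2) -> merged; set of 12 now {1, 2, 12}
Step 4: union(12, 1) -> already same set; set of 12 now {1, 2, 12}
Step 5: union(9, 12) -> merged; set of 9 now {1, 2, 9, 12}
Step 6: find(6) -> no change; set of 6 is {6}
Step 7: union(12, 9) -> already same set; set of 12 now {1, 2, 9, 12}
Step 8: union(11, 8) -> merged; set of 11 now {8, 11}
Step 9: union(11, 5) -> merged; set of 11 now {5, 8, 11}
Step 10: find(4) -> no change; set of 4 is {4}
Step 11: union(1, 0) -> merged; set of 1 now {0, 1, 2, 9, 12}
Component of 2: {0, 1, 2, 9, 12}

Answer: 0, 1, 2, 9, 12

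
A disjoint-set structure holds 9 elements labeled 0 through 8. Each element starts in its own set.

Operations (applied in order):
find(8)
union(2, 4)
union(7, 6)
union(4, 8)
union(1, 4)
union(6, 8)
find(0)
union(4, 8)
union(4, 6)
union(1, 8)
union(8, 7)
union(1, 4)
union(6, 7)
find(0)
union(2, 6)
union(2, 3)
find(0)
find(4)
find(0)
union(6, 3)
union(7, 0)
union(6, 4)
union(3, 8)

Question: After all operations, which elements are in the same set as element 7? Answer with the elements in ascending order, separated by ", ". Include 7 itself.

Answer: 0, 1, 2, 3, 4, 6, 7, 8

Derivation:
Step 1: find(8) -> no change; set of 8 is {8}
Step 2: union(2, 4) -> merged; set of 2 now {2, 4}
Step 3: union(7, 6) -> merged; set of 7 now {6, 7}
Step 4: union(4, 8) -> merged; set of 4 now {2, 4, 8}
Step 5: union(1, 4) -> merged; set of 1 now {1, 2, 4, 8}
Step 6: union(6, 8) -> merged; set of 6 now {1, 2, 4, 6, 7, 8}
Step 7: find(0) -> no change; set of 0 is {0}
Step 8: union(4, 8) -> already same set; set of 4 now {1, 2, 4, 6, 7, 8}
Step 9: union(4, 6) -> already same set; set of 4 now {1, 2, 4, 6, 7, 8}
Step 10: union(1, 8) -> already same set; set of 1 now {1, 2, 4, 6, 7, 8}
Step 11: union(8, 7) -> already same set; set of 8 now {1, 2, 4, 6, 7, 8}
Step 12: union(1, 4) -> already same set; set of 1 now {1, 2, 4, 6, 7, 8}
Step 13: union(6, 7) -> already same set; set of 6 now {1, 2, 4, 6, 7, 8}
Step 14: find(0) -> no change; set of 0 is {0}
Step 15: union(2, 6) -> already same set; set of 2 now {1, 2, 4, 6, 7, 8}
Step 16: union(2, 3) -> merged; set of 2 now {1, 2, 3, 4, 6, 7, 8}
Step 17: find(0) -> no change; set of 0 is {0}
Step 18: find(4) -> no change; set of 4 is {1, 2, 3, 4, 6, 7, 8}
Step 19: find(0) -> no change; set of 0 is {0}
Step 20: union(6, 3) -> already same set; set of 6 now {1, 2, 3, 4, 6, 7, 8}
Step 21: union(7, 0) -> merged; set of 7 now {0, 1, 2, 3, 4, 6, 7, 8}
Step 22: union(6, 4) -> already same set; set of 6 now {0, 1, 2, 3, 4, 6, 7, 8}
Step 23: union(3, 8) -> already same set; set of 3 now {0, 1, 2, 3, 4, 6, 7, 8}
Component of 7: {0, 1, 2, 3, 4, 6, 7, 8}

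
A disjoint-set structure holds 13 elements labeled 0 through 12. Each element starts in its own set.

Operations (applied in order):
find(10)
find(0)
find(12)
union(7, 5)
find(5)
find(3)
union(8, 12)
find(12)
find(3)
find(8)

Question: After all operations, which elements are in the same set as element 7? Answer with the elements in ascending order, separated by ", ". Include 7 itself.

Answer: 5, 7

Derivation:
Step 1: find(10) -> no change; set of 10 is {10}
Step 2: find(0) -> no change; set of 0 is {0}
Step 3: find(12) -> no change; set of 12 is {12}
Step 4: union(7, 5) -> merged; set of 7 now {5, 7}
Step 5: find(5) -> no change; set of 5 is {5, 7}
Step 6: find(3) -> no change; set of 3 is {3}
Step 7: union(8, 12) -> merged; set of 8 now {8, 12}
Step 8: find(12) -> no change; set of 12 is {8, 12}
Step 9: find(3) -> no change; set of 3 is {3}
Step 10: find(8) -> no change; set of 8 is {8, 12}
Component of 7: {5, 7}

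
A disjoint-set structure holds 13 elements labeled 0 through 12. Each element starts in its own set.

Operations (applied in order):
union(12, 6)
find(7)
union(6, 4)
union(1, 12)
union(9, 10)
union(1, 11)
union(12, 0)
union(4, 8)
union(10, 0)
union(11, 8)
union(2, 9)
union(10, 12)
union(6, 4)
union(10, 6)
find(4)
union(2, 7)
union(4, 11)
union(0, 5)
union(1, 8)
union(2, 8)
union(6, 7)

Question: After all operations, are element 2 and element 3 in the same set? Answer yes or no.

Answer: no

Derivation:
Step 1: union(12, 6) -> merged; set of 12 now {6, 12}
Step 2: find(7) -> no change; set of 7 is {7}
Step 3: union(6, 4) -> merged; set of 6 now {4, 6, 12}
Step 4: union(1, 12) -> merged; set of 1 now {1, 4, 6, 12}
Step 5: union(9, 10) -> merged; set of 9 now {9, 10}
Step 6: union(1, 11) -> merged; set of 1 now {1, 4, 6, 11, 12}
Step 7: union(12, 0) -> merged; set of 12 now {0, 1, 4, 6, 11, 12}
Step 8: union(4, 8) -> merged; set of 4 now {0, 1, 4, 6, 8, 11, 12}
Step 9: union(10, 0) -> merged; set of 10 now {0, 1, 4, 6, 8, 9, 10, 11, 12}
Step 10: union(11, 8) -> already same set; set of 11 now {0, 1, 4, 6, 8, 9, 10, 11, 12}
Step 11: union(2, 9) -> merged; set of 2 now {0, 1, 2, 4, 6, 8, 9, 10, 11, 12}
Step 12: union(10, 12) -> already same set; set of 10 now {0, 1, 2, 4, 6, 8, 9, 10, 11, 12}
Step 13: union(6, 4) -> already same set; set of 6 now {0, 1, 2, 4, 6, 8, 9, 10, 11, 12}
Step 14: union(10, 6) -> already same set; set of 10 now {0, 1, 2, 4, 6, 8, 9, 10, 11, 12}
Step 15: find(4) -> no change; set of 4 is {0, 1, 2, 4, 6, 8, 9, 10, 11, 12}
Step 16: union(2, 7) -> merged; set of 2 now {0, 1, 2, 4, 6, 7, 8, 9, 10, 11, 12}
Step 17: union(4, 11) -> already same set; set of 4 now {0, 1, 2, 4, 6, 7, 8, 9, 10, 11, 12}
Step 18: union(0, 5) -> merged; set of 0 now {0, 1, 2, 4, 5, 6, 7, 8, 9, 10, 11, 12}
Step 19: union(1, 8) -> already same set; set of 1 now {0, 1, 2, 4, 5, 6, 7, 8, 9, 10, 11, 12}
Step 20: union(2, 8) -> already same set; set of 2 now {0, 1, 2, 4, 5, 6, 7, 8, 9, 10, 11, 12}
Step 21: union(6, 7) -> already same set; set of 6 now {0, 1, 2, 4, 5, 6, 7, 8, 9, 10, 11, 12}
Set of 2: {0, 1, 2, 4, 5, 6, 7, 8, 9, 10, 11, 12}; 3 is not a member.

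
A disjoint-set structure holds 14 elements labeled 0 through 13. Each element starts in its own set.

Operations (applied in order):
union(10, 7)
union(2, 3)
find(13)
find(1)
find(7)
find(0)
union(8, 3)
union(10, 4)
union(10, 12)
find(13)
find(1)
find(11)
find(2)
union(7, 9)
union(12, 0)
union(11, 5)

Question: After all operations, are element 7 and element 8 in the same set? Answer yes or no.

Answer: no

Derivation:
Step 1: union(10, 7) -> merged; set of 10 now {7, 10}
Step 2: union(2, 3) -> merged; set of 2 now {2, 3}
Step 3: find(13) -> no change; set of 13 is {13}
Step 4: find(1) -> no change; set of 1 is {1}
Step 5: find(7) -> no change; set of 7 is {7, 10}
Step 6: find(0) -> no change; set of 0 is {0}
Step 7: union(8, 3) -> merged; set of 8 now {2, 3, 8}
Step 8: union(10, 4) -> merged; set of 10 now {4, 7, 10}
Step 9: union(10, 12) -> merged; set of 10 now {4, 7, 10, 12}
Step 10: find(13) -> no change; set of 13 is {13}
Step 11: find(1) -> no change; set of 1 is {1}
Step 12: find(11) -> no change; set of 11 is {11}
Step 13: find(2) -> no change; set of 2 is {2, 3, 8}
Step 14: union(7, 9) -> merged; set of 7 now {4, 7, 9, 10, 12}
Step 15: union(12, 0) -> merged; set of 12 now {0, 4, 7, 9, 10, 12}
Step 16: union(11, 5) -> merged; set of 11 now {5, 11}
Set of 7: {0, 4, 7, 9, 10, 12}; 8 is not a member.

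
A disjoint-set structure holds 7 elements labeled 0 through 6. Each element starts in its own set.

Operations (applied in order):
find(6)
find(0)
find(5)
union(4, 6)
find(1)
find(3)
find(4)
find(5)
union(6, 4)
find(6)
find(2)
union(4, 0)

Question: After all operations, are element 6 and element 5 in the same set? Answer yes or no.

Step 1: find(6) -> no change; set of 6 is {6}
Step 2: find(0) -> no change; set of 0 is {0}
Step 3: find(5) -> no change; set of 5 is {5}
Step 4: union(4, 6) -> merged; set of 4 now {4, 6}
Step 5: find(1) -> no change; set of 1 is {1}
Step 6: find(3) -> no change; set of 3 is {3}
Step 7: find(4) -> no change; set of 4 is {4, 6}
Step 8: find(5) -> no change; set of 5 is {5}
Step 9: union(6, 4) -> already same set; set of 6 now {4, 6}
Step 10: find(6) -> no change; set of 6 is {4, 6}
Step 11: find(2) -> no change; set of 2 is {2}
Step 12: union(4, 0) -> merged; set of 4 now {0, 4, 6}
Set of 6: {0, 4, 6}; 5 is not a member.

Answer: no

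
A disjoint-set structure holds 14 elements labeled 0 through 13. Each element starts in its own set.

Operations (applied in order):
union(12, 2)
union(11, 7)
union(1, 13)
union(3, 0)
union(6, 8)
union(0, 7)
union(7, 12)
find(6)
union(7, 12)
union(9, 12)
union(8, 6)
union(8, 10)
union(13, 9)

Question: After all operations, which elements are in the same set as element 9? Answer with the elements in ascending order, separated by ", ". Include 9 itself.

Step 1: union(12, 2) -> merged; set of 12 now {2, 12}
Step 2: union(11, 7) -> merged; set of 11 now {7, 11}
Step 3: union(1, 13) -> merged; set of 1 now {1, 13}
Step 4: union(3, 0) -> merged; set of 3 now {0, 3}
Step 5: union(6, 8) -> merged; set of 6 now {6, 8}
Step 6: union(0, 7) -> merged; set of 0 now {0, 3, 7, 11}
Step 7: union(7, 12) -> merged; set of 7 now {0, 2, 3, 7, 11, 12}
Step 8: find(6) -> no change; set of 6 is {6, 8}
Step 9: union(7, 12) -> already same set; set of 7 now {0, 2, 3, 7, 11, 12}
Step 10: union(9, 12) -> merged; set of 9 now {0, 2, 3, 7, 9, 11, 12}
Step 11: union(8, 6) -> already same set; set of 8 now {6, 8}
Step 12: union(8, 10) -> merged; set of 8 now {6, 8, 10}
Step 13: union(13, 9) -> merged; set of 13 now {0, 1, 2, 3, 7, 9, 11, 12, 13}
Component of 9: {0, 1, 2, 3, 7, 9, 11, 12, 13}

Answer: 0, 1, 2, 3, 7, 9, 11, 12, 13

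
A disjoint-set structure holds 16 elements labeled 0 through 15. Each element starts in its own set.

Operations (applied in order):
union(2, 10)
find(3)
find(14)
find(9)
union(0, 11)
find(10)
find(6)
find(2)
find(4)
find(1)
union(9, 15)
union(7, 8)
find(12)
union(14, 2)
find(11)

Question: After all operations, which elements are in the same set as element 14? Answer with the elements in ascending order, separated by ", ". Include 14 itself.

Answer: 2, 10, 14

Derivation:
Step 1: union(2, 10) -> merged; set of 2 now {2, 10}
Step 2: find(3) -> no change; set of 3 is {3}
Step 3: find(14) -> no change; set of 14 is {14}
Step 4: find(9) -> no change; set of 9 is {9}
Step 5: union(0, 11) -> merged; set of 0 now {0, 11}
Step 6: find(10) -> no change; set of 10 is {2, 10}
Step 7: find(6) -> no change; set of 6 is {6}
Step 8: find(2) -> no change; set of 2 is {2, 10}
Step 9: find(4) -> no change; set of 4 is {4}
Step 10: find(1) -> no change; set of 1 is {1}
Step 11: union(9, 15) -> merged; set of 9 now {9, 15}
Step 12: union(7, 8) -> merged; set of 7 now {7, 8}
Step 13: find(12) -> no change; set of 12 is {12}
Step 14: union(14, 2) -> merged; set of 14 now {2, 10, 14}
Step 15: find(11) -> no change; set of 11 is {0, 11}
Component of 14: {2, 10, 14}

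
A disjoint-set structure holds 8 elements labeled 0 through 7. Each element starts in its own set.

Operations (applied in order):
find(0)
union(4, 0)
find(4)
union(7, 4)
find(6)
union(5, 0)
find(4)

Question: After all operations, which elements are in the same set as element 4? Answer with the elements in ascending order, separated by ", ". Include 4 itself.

Answer: 0, 4, 5, 7

Derivation:
Step 1: find(0) -> no change; set of 0 is {0}
Step 2: union(4, 0) -> merged; set of 4 now {0, 4}
Step 3: find(4) -> no change; set of 4 is {0, 4}
Step 4: union(7, 4) -> merged; set of 7 now {0, 4, 7}
Step 5: find(6) -> no change; set of 6 is {6}
Step 6: union(5, 0) -> merged; set of 5 now {0, 4, 5, 7}
Step 7: find(4) -> no change; set of 4 is {0, 4, 5, 7}
Component of 4: {0, 4, 5, 7}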